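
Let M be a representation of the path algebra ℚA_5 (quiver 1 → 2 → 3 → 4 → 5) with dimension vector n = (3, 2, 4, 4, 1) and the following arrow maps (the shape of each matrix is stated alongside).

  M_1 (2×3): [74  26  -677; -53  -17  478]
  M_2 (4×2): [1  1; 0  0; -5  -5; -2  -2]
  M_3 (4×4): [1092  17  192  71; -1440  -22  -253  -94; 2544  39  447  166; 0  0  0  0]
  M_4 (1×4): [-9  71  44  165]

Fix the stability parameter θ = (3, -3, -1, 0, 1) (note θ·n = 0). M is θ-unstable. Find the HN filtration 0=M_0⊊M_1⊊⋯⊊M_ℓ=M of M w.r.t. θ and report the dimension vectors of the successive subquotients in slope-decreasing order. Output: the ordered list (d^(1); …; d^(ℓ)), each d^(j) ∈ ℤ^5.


Interval decomposition of M: I[1,1], I[1,2], I[1,5], I[3,3], I[3,4]^2, I[4,4].
HN type (ℓ=5): μ^(1)=3; μ^(2)=1; μ^(3)=0; μ^(4)=-1/3; μ^(5)=-1

((1, 0, 0, 0, 0); (0, 0, 0, 0, 1); (1, 1, 0, 4, 0); (1, 1, 1, 0, 0); (0, 0, 3, 0, 0))


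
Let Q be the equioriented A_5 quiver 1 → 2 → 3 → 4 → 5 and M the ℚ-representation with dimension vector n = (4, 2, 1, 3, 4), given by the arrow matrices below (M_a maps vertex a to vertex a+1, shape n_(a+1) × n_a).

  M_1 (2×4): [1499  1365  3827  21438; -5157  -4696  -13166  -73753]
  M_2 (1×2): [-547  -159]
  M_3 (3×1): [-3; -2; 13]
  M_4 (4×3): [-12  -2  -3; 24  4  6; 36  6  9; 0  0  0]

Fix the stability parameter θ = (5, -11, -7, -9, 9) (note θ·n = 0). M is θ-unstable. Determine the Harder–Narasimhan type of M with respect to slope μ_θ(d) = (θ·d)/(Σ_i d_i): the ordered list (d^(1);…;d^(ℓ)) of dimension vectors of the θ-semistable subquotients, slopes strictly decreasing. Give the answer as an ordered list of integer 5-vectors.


Via rank(M_{q-1}∘⋯∘M_p): M ≅ I[1,1]^2, I[1,2], I[1,5], I[4,4]^2, I[5,5]^3.
μ_θ-semistable layers: μ^(1)=9; μ^(2)=5; μ^(3)=-3; μ^(4)=-11/2; μ^(5)=-9

((0, 0, 0, 0, 4); (2, 0, 0, 0, 0); (1, 1, 0, 0, 0); (1, 1, 1, 1, 0); (0, 0, 0, 2, 0))


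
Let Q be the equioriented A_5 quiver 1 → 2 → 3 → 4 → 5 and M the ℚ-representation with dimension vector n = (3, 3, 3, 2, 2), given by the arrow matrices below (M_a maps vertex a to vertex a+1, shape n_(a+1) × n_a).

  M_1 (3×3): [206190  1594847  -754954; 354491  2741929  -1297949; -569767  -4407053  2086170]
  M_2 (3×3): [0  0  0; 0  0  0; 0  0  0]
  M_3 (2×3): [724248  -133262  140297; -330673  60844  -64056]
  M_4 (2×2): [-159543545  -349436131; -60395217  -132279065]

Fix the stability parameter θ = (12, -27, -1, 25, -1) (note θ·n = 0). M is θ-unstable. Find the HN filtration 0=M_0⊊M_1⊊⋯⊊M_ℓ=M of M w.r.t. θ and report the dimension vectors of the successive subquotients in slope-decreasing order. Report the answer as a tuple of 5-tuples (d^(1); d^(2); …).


Via rank(M_{q-1}∘⋯∘M_p): M ≅ I[1,2]^3, I[3,3], I[3,5]^2.
μ_θ-semistable layers: μ^(1)=12; μ^(2)=-1; μ^(3)=-15/2

((0, 0, 0, 2, 2); (0, 0, 3, 0, 0); (3, 3, 0, 0, 0))


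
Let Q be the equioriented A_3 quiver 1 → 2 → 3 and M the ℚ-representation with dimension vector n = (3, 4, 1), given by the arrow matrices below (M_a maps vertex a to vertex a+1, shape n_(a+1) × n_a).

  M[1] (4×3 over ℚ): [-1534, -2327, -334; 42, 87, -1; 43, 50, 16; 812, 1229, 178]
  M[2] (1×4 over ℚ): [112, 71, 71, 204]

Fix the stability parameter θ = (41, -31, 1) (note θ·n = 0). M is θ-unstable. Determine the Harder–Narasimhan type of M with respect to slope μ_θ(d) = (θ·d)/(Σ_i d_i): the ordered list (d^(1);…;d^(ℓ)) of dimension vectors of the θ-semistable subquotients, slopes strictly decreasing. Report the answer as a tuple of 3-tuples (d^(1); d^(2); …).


Interval decomposition of M: I[1,2]^2, I[1,3], I[2,2].
HN type (ℓ=3): μ^(1)=5; μ^(2)=11/3; μ^(3)=-31

((2, 2, 0); (1, 1, 1); (0, 1, 0))


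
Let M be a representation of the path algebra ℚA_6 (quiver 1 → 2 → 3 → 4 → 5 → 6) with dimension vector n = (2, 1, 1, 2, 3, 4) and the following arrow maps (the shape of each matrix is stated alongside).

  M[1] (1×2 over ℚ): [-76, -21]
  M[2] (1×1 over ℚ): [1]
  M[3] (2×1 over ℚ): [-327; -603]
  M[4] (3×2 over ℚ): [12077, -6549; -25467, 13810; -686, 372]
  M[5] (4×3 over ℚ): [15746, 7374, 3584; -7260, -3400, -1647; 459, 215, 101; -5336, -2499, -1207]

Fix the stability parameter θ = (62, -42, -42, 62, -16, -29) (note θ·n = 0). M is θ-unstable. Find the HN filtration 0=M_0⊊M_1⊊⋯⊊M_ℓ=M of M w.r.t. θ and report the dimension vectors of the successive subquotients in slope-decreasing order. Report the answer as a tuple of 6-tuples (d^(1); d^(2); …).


Barcode: M ≅ I[1,1], I[1,6], I[4,6], I[5,6], I[6,6]. HN layers by μ_θ (5 steps, strictly decreasing):
  μ^(1)=62; μ^(2)=17/3; μ^(3)=-22/3; μ^(4)=-45/2; μ^(5)=-29

((1, 0, 0, 0, 0, 0); (0, 0, 0, 2, 2, 2); (1, 1, 1, 0, 0, 0); (0, 0, 0, 0, 1, 1); (0, 0, 0, 0, 0, 1))


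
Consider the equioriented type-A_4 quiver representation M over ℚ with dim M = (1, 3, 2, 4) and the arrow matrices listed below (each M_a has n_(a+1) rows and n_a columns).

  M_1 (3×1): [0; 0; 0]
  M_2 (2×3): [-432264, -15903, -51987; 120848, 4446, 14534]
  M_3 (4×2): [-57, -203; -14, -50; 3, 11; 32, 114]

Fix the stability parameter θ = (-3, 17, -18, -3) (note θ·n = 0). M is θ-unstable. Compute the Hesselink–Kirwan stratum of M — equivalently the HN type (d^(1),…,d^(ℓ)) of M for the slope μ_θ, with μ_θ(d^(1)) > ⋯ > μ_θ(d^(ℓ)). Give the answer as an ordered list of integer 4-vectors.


Via rank(M_{q-1}∘⋯∘M_p): M ≅ I[1,1], I[2,2]^2, I[2,4], I[3,4], I[4,4]^2.
μ_θ-semistable layers: μ^(1)=17; μ^(2)=-4/3; μ^(3)=-3; μ^(4)=-18

((0, 2, 0, 0); (0, 1, 1, 1); (1, 0, 0, 3); (0, 0, 1, 0))


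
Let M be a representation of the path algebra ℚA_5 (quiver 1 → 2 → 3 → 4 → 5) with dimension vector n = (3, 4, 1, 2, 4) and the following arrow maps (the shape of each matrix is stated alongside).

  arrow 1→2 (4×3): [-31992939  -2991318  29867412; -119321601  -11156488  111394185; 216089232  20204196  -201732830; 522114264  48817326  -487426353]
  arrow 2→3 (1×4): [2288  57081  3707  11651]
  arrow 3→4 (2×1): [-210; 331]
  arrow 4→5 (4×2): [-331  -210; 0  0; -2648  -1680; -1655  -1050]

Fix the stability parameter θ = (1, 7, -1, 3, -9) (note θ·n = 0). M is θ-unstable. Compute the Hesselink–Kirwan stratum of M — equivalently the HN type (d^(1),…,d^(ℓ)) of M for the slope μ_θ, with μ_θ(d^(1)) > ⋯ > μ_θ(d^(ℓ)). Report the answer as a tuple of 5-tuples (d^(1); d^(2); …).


Barcode: M ≅ I[1,1], I[1,2], I[1,4], I[2,2]^2, I[4,5], I[5,5]^3. HN layers by μ_θ (5 steps, strictly decreasing):
  μ^(1)=7; μ^(2)=3; μ^(3)=1; μ^(4)=-3; μ^(5)=-9

((0, 3, 0, 0, 0); (0, 1, 1, 1, 0); (3, 0, 0, 0, 0); (0, 0, 0, 1, 1); (0, 0, 0, 0, 3))


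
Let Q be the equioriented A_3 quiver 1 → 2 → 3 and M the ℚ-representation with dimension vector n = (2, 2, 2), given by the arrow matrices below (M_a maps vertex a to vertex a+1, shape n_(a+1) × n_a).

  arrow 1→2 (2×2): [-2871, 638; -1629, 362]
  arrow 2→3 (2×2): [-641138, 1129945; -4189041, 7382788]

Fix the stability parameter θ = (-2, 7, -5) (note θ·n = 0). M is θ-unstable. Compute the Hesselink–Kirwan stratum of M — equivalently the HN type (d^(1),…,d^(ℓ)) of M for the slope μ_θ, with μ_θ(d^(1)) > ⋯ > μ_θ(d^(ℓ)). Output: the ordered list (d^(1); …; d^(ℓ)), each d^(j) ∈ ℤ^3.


Barcode: M ≅ I[1,1], I[1,3], I[2,3]. HN layers by μ_θ (2 steps, strictly decreasing):
  μ^(1)=1; μ^(2)=-2

((0, 2, 2); (2, 0, 0))


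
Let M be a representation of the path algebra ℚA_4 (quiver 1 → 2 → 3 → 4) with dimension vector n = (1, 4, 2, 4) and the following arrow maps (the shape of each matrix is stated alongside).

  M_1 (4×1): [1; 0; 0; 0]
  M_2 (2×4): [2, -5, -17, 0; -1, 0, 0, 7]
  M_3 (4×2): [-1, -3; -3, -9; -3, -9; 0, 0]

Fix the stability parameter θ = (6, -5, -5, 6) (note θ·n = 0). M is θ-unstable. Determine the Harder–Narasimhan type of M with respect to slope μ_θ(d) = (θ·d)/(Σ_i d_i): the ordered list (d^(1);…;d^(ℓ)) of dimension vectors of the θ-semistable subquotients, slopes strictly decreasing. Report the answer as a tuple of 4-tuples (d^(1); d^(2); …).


Interval decomposition of M: I[1,4], I[2,2]^2, I[2,3], I[4,4]^3.
HN type (ℓ=3): μ^(1)=6; μ^(2)=-4/3; μ^(3)=-5

((0, 0, 0, 4); (1, 1, 1, 0); (0, 3, 1, 0))


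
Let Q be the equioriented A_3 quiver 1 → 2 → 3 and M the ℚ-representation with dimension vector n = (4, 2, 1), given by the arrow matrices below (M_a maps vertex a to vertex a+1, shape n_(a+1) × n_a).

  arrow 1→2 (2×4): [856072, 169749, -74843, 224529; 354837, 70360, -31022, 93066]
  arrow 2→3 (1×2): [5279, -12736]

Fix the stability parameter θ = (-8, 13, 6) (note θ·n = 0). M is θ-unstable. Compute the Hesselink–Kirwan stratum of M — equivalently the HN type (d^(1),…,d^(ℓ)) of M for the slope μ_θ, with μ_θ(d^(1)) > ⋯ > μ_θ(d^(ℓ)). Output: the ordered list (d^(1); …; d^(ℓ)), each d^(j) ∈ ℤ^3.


Via rank(M_{q-1}∘⋯∘M_p): M ≅ I[1,1]^2, I[1,2], I[1,3].
μ_θ-semistable layers: μ^(1)=13; μ^(2)=19/2; μ^(3)=-8

((0, 1, 0); (0, 1, 1); (4, 0, 0))


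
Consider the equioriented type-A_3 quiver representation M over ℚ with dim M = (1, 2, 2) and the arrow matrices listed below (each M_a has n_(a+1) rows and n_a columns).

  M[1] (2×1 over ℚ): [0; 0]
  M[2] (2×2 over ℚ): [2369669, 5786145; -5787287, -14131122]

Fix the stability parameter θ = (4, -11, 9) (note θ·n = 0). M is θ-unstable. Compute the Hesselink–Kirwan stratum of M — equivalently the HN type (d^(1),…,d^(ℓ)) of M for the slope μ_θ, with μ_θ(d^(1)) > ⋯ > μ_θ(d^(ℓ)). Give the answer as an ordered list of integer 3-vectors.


Via rank(M_{q-1}∘⋯∘M_p): M ≅ I[1,1], I[2,3]^2.
μ_θ-semistable layers: μ^(1)=9; μ^(2)=4; μ^(3)=-11

((0, 0, 2); (1, 0, 0); (0, 2, 0))


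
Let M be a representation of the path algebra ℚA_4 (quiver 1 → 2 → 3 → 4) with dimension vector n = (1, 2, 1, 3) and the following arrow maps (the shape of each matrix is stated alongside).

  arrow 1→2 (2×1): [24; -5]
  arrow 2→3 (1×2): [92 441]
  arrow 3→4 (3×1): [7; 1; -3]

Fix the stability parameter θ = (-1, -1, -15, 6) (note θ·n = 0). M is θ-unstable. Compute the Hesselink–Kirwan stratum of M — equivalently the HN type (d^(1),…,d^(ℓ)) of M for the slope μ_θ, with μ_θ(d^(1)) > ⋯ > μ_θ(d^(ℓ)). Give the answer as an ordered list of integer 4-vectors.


Interval decomposition of M: I[1,4], I[2,2], I[4,4]^2.
HN type (ℓ=3): μ^(1)=6; μ^(2)=-1; μ^(3)=-17/3

((0, 0, 0, 3); (0, 1, 0, 0); (1, 1, 1, 0))


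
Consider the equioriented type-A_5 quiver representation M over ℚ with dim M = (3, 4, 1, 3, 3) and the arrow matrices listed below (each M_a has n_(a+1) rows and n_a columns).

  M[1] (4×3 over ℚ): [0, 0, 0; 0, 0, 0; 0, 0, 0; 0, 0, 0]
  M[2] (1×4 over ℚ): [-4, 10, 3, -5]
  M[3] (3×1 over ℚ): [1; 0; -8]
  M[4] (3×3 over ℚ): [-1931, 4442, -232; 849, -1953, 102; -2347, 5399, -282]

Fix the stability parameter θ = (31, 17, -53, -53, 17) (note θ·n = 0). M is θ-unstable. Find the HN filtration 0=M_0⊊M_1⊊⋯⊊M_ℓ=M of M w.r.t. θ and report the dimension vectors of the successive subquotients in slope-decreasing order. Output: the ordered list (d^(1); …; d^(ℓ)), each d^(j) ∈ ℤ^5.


Interval decomposition of M: I[1,1]^3, I[2,2]^3, I[2,5], I[4,4], I[4,5], I[5,5].
HN type (ℓ=4): μ^(1)=31; μ^(2)=17; μ^(3)=-89/3; μ^(4)=-53

((3, 0, 0, 0, 0); (0, 3, 0, 0, 3); (0, 1, 1, 1, 0); (0, 0, 0, 2, 0))


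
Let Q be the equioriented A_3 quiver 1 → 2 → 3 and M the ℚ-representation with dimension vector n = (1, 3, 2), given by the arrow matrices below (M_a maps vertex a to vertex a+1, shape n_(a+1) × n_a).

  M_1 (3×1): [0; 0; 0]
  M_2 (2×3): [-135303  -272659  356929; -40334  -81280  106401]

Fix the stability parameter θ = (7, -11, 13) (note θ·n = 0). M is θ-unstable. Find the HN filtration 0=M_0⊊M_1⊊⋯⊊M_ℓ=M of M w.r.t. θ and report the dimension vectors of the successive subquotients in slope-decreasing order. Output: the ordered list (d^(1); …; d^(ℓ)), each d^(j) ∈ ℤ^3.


Via rank(M_{q-1}∘⋯∘M_p): M ≅ I[1,1], I[2,2], I[2,3]^2.
μ_θ-semistable layers: μ^(1)=13; μ^(2)=7; μ^(3)=-11

((0, 0, 2); (1, 0, 0); (0, 3, 0))


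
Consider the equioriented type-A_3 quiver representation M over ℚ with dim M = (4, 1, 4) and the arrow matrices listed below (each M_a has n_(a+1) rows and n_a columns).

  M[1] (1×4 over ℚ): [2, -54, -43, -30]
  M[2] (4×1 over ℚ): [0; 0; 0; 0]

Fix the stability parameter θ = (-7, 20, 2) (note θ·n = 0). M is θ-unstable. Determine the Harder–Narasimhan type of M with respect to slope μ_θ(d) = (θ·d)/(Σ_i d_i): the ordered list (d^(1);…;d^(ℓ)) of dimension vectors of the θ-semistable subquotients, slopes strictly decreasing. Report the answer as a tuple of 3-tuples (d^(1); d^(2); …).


Via rank(M_{q-1}∘⋯∘M_p): M ≅ I[1,1]^3, I[1,2], I[3,3]^4.
μ_θ-semistable layers: μ^(1)=20; μ^(2)=2; μ^(3)=-7

((0, 1, 0); (0, 0, 4); (4, 0, 0))


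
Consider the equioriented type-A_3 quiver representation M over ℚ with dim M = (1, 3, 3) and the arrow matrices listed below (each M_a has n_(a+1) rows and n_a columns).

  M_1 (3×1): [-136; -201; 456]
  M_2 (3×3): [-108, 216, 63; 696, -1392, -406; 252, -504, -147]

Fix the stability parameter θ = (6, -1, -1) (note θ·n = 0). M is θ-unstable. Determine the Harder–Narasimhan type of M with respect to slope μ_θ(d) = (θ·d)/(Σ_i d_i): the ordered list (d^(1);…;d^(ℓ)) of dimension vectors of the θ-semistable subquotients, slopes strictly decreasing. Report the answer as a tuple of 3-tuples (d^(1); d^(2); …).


Barcode: M ≅ I[1,2], I[2,2], I[2,3], I[3,3]^2. HN layers by μ_θ (2 steps, strictly decreasing):
  μ^(1)=5/2; μ^(2)=-1

((1, 1, 0); (0, 2, 3))


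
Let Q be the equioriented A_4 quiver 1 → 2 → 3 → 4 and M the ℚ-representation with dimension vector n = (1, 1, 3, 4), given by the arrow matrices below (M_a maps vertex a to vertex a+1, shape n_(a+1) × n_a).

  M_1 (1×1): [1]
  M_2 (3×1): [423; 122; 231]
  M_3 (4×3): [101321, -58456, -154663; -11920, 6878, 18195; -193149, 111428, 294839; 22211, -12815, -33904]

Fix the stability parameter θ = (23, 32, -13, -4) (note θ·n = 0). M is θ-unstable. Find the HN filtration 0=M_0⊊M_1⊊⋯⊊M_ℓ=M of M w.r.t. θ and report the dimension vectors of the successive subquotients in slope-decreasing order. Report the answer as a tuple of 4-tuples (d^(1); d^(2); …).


Via rank(M_{q-1}∘⋯∘M_p): M ≅ I[1,4], I[3,4]^2, I[4,4].
μ_θ-semistable layers: μ^(1)=19/2; μ^(2)=-4; μ^(3)=-13

((1, 1, 1, 1); (0, 0, 0, 3); (0, 0, 2, 0))


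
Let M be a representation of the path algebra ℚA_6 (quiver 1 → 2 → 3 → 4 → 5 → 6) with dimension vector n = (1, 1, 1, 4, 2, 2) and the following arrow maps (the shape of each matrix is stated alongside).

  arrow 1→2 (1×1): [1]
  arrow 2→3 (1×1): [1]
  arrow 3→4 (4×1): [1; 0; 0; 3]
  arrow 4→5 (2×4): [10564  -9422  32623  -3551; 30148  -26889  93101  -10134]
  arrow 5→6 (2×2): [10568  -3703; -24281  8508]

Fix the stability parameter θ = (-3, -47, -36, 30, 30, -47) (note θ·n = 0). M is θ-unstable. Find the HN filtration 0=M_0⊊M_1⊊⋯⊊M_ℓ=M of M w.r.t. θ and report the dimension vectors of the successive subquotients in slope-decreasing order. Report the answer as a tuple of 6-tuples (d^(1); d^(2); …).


Barcode: M ≅ I[1,6], I[4,4]^2, I[4,6]. HN layers by μ_θ (3 steps, strictly decreasing):
  μ^(1)=30; μ^(2)=13/3; μ^(3)=-86/3

((0, 0, 0, 2, 0, 0); (0, 0, 0, 2, 2, 2); (1, 1, 1, 0, 0, 0))


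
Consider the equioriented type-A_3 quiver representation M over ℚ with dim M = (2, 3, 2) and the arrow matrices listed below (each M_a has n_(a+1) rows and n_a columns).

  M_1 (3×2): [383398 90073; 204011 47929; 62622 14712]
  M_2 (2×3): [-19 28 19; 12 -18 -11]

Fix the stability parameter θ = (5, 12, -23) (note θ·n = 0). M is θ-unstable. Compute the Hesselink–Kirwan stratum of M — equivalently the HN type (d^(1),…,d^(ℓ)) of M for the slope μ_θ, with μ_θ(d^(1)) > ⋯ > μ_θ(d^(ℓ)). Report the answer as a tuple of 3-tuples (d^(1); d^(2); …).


Via rank(M_{q-1}∘⋯∘M_p): M ≅ I[1,2], I[1,3], I[2,3].
μ_θ-semistable layers: μ^(1)=12; μ^(2)=5; μ^(3)=-2; μ^(4)=-11/2

((0, 1, 0); (1, 0, 0); (1, 1, 1); (0, 1, 1))


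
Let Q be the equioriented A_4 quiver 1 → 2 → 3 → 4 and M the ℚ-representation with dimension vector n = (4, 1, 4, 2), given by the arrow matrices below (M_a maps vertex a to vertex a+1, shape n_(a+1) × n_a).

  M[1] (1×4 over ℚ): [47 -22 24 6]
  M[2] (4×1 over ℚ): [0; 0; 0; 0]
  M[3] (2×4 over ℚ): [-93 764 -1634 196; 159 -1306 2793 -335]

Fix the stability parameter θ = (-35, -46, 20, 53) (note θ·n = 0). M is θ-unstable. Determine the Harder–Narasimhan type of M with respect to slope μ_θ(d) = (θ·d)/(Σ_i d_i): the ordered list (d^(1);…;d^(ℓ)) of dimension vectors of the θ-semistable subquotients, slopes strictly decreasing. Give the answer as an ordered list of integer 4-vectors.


Barcode: M ≅ I[1,1]^3, I[1,2], I[3,3]^2, I[3,4]^2. HN layers by μ_θ (4 steps, strictly decreasing):
  μ^(1)=53; μ^(2)=20; μ^(3)=-35; μ^(4)=-81/2

((0, 0, 0, 2); (0, 0, 4, 0); (3, 0, 0, 0); (1, 1, 0, 0))


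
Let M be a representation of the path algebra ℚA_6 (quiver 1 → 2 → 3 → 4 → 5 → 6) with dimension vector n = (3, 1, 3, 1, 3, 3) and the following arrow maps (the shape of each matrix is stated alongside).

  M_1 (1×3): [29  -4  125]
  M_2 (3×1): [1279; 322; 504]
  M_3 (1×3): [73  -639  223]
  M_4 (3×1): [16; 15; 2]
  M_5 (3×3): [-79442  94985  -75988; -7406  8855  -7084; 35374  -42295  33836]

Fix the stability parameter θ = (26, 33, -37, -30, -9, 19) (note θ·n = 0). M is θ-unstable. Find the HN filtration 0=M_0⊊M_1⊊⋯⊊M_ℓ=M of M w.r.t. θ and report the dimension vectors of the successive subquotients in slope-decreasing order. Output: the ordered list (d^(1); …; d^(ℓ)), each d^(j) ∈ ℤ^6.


Interval decomposition of M: I[1,1]^2, I[1,6], I[3,3]^2, I[5,5]^2, I[6,6]^2.
HN type (ℓ=5): μ^(1)=26; μ^(2)=19; μ^(3)=-17/5; μ^(4)=-9; μ^(5)=-37

((2, 0, 0, 0, 0, 0); (0, 0, 0, 0, 0, 3); (1, 1, 1, 1, 1, 0); (0, 0, 0, 0, 2, 0); (0, 0, 2, 0, 0, 0))


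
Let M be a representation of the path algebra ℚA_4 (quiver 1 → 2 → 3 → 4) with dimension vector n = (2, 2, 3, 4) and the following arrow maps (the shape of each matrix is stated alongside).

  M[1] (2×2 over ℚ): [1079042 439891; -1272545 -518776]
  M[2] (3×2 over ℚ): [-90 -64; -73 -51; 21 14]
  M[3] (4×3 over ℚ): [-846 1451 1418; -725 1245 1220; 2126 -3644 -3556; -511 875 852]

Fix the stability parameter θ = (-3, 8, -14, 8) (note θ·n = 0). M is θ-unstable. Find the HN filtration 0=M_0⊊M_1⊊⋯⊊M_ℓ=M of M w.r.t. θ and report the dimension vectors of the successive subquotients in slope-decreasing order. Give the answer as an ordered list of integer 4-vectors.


Via rank(M_{q-1}∘⋯∘M_p): M ≅ I[1,3], I[1,4], I[3,4], I[4,4]^2.
μ_θ-semistable layers: μ^(1)=8; μ^(2)=-3; μ^(3)=-14

((0, 0, 0, 4); (2, 2, 2, 0); (0, 0, 1, 0))


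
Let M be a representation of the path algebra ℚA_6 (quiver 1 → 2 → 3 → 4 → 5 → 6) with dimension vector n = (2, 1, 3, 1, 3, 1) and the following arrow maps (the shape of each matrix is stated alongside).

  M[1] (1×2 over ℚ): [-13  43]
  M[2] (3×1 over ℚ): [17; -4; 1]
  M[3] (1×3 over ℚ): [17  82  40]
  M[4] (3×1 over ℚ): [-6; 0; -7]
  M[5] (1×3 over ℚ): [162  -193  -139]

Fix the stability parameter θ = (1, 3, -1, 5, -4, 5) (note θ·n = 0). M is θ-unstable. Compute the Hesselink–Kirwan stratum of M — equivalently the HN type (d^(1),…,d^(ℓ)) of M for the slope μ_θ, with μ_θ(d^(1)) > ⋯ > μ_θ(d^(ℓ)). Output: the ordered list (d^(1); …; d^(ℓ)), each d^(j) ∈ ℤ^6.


Barcode: M ≅ I[1,1], I[1,6], I[3,3]^2, I[5,5]^2. HN layers by μ_θ (5 steps, strictly decreasing):
  μ^(1)=5; μ^(2)=1; μ^(3)=4/5; μ^(4)=-1; μ^(5)=-4

((0, 0, 0, 0, 0, 1); (1, 0, 0, 0, 0, 0); (1, 1, 1, 1, 1, 0); (0, 0, 2, 0, 0, 0); (0, 0, 0, 0, 2, 0))


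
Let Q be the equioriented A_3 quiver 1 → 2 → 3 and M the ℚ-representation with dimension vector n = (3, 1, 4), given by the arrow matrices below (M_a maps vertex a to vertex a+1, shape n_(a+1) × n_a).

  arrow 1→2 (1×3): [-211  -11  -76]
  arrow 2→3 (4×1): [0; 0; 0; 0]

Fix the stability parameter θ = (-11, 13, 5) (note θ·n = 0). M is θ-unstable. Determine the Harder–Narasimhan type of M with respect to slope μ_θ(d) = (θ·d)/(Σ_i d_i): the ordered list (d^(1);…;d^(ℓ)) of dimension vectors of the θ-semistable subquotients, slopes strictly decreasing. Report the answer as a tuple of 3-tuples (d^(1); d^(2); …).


Via rank(M_{q-1}∘⋯∘M_p): M ≅ I[1,1]^2, I[1,2], I[3,3]^4.
μ_θ-semistable layers: μ^(1)=13; μ^(2)=5; μ^(3)=-11

((0, 1, 0); (0, 0, 4); (3, 0, 0))


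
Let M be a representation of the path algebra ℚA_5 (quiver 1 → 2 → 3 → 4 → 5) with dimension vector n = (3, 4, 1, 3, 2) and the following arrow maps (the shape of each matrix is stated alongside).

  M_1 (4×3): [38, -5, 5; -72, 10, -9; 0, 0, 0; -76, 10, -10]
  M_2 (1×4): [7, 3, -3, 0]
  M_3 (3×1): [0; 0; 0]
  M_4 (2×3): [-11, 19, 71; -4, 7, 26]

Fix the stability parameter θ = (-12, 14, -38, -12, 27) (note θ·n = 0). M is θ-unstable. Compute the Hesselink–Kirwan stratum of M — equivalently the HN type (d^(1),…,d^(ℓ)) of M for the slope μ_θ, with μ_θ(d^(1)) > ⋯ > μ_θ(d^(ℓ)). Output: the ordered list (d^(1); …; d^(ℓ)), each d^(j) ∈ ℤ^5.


Barcode: M ≅ I[1,1], I[1,2], I[1,3], I[2,2]^2, I[4,4], I[4,5]^2. HN layers by μ_θ (3 steps, strictly decreasing):
  μ^(1)=27; μ^(2)=14; μ^(3)=-12

((0, 0, 0, 0, 2); (0, 3, 0, 0, 0); (3, 1, 1, 3, 0))


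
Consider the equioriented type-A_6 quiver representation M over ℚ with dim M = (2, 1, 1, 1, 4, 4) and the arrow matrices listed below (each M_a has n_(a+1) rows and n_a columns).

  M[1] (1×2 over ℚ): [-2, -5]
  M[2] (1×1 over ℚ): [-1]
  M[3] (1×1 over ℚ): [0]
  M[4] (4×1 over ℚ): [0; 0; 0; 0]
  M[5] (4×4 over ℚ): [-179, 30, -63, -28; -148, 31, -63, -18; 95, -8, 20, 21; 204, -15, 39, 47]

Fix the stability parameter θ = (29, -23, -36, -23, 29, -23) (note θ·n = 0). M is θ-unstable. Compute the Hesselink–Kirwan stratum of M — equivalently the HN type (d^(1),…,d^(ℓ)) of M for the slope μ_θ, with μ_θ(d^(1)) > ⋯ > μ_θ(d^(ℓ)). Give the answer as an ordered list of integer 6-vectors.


Interval decomposition of M: I[1,1], I[1,3], I[4,4], I[5,6]^4.
HN type (ℓ=4): μ^(1)=29; μ^(2)=3; μ^(3)=-10; μ^(4)=-23

((1, 0, 0, 0, 0, 0); (0, 0, 0, 0, 4, 4); (1, 1, 1, 0, 0, 0); (0, 0, 0, 1, 0, 0))


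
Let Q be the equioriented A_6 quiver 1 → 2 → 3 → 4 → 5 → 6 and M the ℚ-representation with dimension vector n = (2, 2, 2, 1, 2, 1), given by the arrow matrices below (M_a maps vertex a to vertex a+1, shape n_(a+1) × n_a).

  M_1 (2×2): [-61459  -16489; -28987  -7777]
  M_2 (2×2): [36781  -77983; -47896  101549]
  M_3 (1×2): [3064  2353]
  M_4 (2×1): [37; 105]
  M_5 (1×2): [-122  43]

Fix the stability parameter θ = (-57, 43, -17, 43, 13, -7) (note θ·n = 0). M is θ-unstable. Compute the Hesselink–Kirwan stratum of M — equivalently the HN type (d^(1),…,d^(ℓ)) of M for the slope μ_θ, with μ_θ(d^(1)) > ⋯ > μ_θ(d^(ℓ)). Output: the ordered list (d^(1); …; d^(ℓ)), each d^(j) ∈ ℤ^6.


Interval decomposition of M: I[1,1], I[1,6], I[2,3], I[5,5].
HN type (ℓ=3): μ^(1)=49/3; μ^(2)=13; μ^(3)=-57

((0, 0, 0, 1, 1, 1); (0, 2, 2, 0, 1, 0); (2, 0, 0, 0, 0, 0))


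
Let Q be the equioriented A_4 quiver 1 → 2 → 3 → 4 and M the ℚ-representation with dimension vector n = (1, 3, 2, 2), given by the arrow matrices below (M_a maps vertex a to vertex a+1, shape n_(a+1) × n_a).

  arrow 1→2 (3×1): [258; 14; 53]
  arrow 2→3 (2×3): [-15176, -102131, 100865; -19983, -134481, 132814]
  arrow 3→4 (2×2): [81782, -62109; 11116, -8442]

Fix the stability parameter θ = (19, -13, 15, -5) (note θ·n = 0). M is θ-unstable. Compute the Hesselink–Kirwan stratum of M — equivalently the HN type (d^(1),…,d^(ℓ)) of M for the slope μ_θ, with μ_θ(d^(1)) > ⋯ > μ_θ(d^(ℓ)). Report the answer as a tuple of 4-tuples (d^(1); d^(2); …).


Barcode: M ≅ I[1,3], I[2,2], I[2,4], I[4,4]. HN layers by μ_θ (5 steps, strictly decreasing):
  μ^(1)=15; μ^(2)=5; μ^(3)=3; μ^(4)=-5; μ^(5)=-13

((0, 0, 1, 0); (0, 0, 1, 1); (1, 1, 0, 0); (0, 0, 0, 1); (0, 2, 0, 0))


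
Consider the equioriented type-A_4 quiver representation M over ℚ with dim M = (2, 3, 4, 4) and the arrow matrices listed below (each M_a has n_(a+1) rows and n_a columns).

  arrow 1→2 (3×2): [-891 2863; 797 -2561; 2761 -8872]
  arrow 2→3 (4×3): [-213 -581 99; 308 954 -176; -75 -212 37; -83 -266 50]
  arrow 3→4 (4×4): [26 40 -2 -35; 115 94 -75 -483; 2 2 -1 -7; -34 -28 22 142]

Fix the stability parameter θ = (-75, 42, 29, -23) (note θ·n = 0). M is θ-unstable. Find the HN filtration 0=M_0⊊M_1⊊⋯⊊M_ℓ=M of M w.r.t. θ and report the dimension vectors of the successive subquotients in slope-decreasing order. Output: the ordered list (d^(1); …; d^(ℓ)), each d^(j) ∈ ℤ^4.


Via rank(M_{q-1}∘⋯∘M_p): M ≅ I[1,4]^2, I[2,4], I[3,3], I[4,4].
μ_θ-semistable layers: μ^(1)=29; μ^(2)=16; μ^(3)=-23; μ^(4)=-75

((0, 0, 1, 0); (0, 3, 3, 3); (0, 0, 0, 1); (2, 0, 0, 0))


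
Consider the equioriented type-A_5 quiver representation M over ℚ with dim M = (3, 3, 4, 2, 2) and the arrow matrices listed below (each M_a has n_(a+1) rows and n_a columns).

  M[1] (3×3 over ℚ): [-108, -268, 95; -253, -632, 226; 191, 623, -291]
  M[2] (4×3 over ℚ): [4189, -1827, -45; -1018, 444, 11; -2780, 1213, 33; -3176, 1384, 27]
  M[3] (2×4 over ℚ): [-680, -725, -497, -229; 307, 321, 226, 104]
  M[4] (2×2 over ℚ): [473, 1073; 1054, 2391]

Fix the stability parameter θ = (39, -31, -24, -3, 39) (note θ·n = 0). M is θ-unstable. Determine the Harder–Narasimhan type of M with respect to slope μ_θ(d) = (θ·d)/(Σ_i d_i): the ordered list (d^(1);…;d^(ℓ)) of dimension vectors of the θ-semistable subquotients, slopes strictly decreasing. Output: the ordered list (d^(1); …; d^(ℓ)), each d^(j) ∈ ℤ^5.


Via rank(M_{q-1}∘⋯∘M_p): M ≅ I[1,3], I[1,5]^2, I[3,3].
μ_θ-semistable layers: μ^(1)=39; μ^(2)=-3; μ^(3)=-16/3; μ^(4)=-24

((0, 0, 0, 0, 2); (0, 0, 0, 2, 0); (3, 3, 3, 0, 0); (0, 0, 1, 0, 0))


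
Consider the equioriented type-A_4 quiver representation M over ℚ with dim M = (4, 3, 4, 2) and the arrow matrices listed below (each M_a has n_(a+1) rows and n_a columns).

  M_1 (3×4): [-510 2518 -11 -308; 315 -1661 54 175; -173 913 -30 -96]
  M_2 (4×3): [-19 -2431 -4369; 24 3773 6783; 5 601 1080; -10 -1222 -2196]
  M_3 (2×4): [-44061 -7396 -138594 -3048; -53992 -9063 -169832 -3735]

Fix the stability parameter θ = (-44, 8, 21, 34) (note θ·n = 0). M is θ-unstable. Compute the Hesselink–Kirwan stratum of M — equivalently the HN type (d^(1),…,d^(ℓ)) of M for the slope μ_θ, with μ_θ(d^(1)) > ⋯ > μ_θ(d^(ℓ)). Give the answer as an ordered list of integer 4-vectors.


Interval decomposition of M: I[1,1], I[1,3], I[1,4]^2, I[3,3].
HN type (ℓ=4): μ^(1)=34; μ^(2)=21; μ^(3)=8; μ^(4)=-44

((0, 0, 0, 2); (0, 0, 4, 0); (0, 3, 0, 0); (4, 0, 0, 0))


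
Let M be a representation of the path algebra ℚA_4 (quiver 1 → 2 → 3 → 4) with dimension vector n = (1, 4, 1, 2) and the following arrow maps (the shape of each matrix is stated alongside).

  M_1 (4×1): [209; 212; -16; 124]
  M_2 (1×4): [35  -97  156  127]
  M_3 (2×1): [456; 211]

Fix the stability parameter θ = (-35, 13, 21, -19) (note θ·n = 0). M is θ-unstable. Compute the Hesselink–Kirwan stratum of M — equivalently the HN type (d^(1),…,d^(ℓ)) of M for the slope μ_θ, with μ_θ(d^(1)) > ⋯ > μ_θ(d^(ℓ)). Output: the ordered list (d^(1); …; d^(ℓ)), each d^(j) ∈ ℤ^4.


Interval decomposition of M: I[1,4], I[2,2]^3, I[4,4].
HN type (ℓ=4): μ^(1)=13; μ^(2)=5; μ^(3)=-19; μ^(4)=-35

((0, 3, 0, 0); (0, 1, 1, 1); (0, 0, 0, 1); (1, 0, 0, 0))


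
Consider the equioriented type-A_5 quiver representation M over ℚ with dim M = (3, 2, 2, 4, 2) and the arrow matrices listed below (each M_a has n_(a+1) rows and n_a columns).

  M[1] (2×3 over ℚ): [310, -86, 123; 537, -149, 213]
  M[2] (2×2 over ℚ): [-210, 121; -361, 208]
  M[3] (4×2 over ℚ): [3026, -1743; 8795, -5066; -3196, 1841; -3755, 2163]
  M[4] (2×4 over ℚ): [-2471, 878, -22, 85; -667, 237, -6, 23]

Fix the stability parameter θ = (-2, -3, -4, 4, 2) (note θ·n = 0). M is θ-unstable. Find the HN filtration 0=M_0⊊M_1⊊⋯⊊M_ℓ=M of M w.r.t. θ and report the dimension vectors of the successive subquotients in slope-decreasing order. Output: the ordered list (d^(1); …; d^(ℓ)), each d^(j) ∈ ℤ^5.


Barcode: M ≅ I[1,1], I[1,5]^2, I[4,4]^2. HN layers by μ_θ (4 steps, strictly decreasing):
  μ^(1)=4; μ^(2)=3; μ^(3)=-2; μ^(4)=-3

((0, 0, 0, 2, 0); (0, 0, 0, 2, 2); (1, 0, 0, 0, 0); (2, 2, 2, 0, 0))


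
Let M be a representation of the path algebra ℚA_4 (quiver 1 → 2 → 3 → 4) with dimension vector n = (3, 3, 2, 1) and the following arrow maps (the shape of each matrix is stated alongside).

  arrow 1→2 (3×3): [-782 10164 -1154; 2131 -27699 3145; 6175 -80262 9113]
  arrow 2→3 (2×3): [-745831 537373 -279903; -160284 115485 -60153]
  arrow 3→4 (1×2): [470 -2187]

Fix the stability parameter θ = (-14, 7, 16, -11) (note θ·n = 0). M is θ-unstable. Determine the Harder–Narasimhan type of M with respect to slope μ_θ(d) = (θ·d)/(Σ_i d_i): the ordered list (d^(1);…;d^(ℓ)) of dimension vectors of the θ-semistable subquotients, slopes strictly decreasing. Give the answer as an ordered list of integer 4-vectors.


Via rank(M_{q-1}∘⋯∘M_p): M ≅ I[1,1], I[1,2], I[1,4], I[2,3].
μ_θ-semistable layers: μ^(1)=16; μ^(2)=7; μ^(3)=4; μ^(4)=-14

((0, 0, 1, 0); (0, 2, 0, 0); (0, 1, 1, 1); (3, 0, 0, 0))


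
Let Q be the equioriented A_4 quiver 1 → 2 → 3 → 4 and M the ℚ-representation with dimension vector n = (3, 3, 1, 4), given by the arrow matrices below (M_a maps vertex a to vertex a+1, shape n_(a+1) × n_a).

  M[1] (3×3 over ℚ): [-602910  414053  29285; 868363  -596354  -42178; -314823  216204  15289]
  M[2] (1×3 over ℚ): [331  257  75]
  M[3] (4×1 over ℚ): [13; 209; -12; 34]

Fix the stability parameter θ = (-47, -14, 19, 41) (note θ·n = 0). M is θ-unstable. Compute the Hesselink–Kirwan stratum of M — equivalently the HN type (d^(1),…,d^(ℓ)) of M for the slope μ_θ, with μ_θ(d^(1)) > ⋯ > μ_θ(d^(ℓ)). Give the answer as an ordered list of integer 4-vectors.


Interval decomposition of M: I[1,2]^2, I[1,4], I[4,4]^3.
HN type (ℓ=4): μ^(1)=41; μ^(2)=19; μ^(3)=-14; μ^(4)=-47

((0, 0, 0, 4); (0, 0, 1, 0); (0, 3, 0, 0); (3, 0, 0, 0))


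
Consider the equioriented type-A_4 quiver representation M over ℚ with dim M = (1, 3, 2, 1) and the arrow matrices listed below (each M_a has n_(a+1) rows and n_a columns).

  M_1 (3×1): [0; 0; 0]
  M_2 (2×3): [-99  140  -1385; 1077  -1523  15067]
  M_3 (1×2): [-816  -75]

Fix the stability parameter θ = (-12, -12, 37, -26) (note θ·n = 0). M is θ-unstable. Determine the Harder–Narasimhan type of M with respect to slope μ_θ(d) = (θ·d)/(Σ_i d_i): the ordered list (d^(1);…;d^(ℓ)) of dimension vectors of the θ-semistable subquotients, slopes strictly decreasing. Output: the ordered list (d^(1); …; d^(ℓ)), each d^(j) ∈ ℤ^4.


Interval decomposition of M: I[1,1], I[2,2], I[2,3], I[2,4].
HN type (ℓ=3): μ^(1)=37; μ^(2)=11/2; μ^(3)=-12

((0, 0, 1, 0); (0, 0, 1, 1); (1, 3, 0, 0))


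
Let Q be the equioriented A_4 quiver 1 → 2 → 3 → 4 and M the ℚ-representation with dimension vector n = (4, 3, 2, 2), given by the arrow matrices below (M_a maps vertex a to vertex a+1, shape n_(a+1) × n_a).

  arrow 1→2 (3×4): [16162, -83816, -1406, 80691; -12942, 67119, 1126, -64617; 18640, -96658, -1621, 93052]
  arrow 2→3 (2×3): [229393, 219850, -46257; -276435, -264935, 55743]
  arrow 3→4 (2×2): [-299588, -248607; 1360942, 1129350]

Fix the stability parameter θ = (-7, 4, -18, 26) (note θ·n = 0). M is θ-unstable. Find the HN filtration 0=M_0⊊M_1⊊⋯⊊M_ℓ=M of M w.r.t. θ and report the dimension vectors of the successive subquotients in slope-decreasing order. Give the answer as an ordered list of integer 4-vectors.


Via rank(M_{q-1}∘⋯∘M_p): M ≅ I[1,1], I[1,2], I[1,4]^2.
μ_θ-semistable layers: μ^(1)=26; μ^(2)=4; μ^(3)=-7

((0, 0, 0, 2); (0, 1, 0, 0); (4, 2, 2, 0))


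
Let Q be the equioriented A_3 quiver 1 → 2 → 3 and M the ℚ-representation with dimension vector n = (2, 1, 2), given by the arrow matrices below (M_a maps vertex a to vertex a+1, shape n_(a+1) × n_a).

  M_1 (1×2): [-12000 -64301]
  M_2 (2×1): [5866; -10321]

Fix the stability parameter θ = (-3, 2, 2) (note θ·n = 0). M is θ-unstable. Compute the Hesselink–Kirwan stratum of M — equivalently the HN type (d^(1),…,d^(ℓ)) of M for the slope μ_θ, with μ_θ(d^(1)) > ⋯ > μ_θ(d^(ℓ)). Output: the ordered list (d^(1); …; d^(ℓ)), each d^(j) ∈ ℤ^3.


Barcode: M ≅ I[1,1], I[1,3], I[3,3]. HN layers by μ_θ (2 steps, strictly decreasing):
  μ^(1)=2; μ^(2)=-3

((0, 1, 2); (2, 0, 0))


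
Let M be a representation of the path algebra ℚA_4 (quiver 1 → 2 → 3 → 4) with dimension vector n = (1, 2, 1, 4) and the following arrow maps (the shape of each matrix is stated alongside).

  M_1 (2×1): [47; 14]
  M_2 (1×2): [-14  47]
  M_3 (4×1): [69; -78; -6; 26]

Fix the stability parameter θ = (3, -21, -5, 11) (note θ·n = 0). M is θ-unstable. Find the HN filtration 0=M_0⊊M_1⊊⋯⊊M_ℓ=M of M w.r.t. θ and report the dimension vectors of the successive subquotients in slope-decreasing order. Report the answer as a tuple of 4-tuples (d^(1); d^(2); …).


Interval decomposition of M: I[1,2], I[2,4], I[4,4]^3.
HN type (ℓ=4): μ^(1)=11; μ^(2)=-5; μ^(3)=-9; μ^(4)=-21

((0, 0, 0, 4); (0, 0, 1, 0); (1, 1, 0, 0); (0, 1, 0, 0))


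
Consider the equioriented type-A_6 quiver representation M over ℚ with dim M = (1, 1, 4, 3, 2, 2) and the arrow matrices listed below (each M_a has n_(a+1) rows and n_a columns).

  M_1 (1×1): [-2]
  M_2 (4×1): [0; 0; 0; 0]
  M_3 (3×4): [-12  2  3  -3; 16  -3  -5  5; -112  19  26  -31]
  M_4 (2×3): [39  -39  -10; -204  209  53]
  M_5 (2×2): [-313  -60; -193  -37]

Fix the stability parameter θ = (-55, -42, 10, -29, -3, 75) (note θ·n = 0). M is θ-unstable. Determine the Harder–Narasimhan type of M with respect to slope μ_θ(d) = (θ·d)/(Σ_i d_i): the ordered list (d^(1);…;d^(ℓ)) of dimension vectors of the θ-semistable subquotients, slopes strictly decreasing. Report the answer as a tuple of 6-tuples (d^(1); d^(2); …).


Interval decomposition of M: I[1,2], I[3,3], I[3,4], I[3,6]^2.
HN type (ℓ=6): μ^(1)=75; μ^(2)=10; μ^(3)=-3; μ^(4)=-19/2; μ^(5)=-42; μ^(6)=-55

((0, 0, 0, 0, 0, 2); (0, 0, 1, 0, 0, 0); (0, 0, 0, 0, 2, 0); (0, 0, 3, 3, 0, 0); (0, 1, 0, 0, 0, 0); (1, 0, 0, 0, 0, 0))


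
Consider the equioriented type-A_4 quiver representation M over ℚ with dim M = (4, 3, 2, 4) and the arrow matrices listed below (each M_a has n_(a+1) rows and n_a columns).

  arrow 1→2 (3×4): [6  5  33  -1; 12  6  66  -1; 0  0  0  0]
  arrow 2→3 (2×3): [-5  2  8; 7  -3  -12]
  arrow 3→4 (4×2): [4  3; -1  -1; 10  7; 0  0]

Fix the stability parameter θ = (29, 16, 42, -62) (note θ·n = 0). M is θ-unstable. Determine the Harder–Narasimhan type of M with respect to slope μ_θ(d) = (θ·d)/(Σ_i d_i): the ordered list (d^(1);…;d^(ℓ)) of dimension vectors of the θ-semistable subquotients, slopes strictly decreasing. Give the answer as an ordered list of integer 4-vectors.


Via rank(M_{q-1}∘⋯∘M_p): M ≅ I[1,1]^2, I[1,4]^2, I[2,2], I[4,4]^2.
μ_θ-semistable layers: μ^(1)=29; μ^(2)=16; μ^(3)=25/4; μ^(4)=-62

((2, 0, 0, 0); (0, 1, 0, 0); (2, 2, 2, 2); (0, 0, 0, 2))


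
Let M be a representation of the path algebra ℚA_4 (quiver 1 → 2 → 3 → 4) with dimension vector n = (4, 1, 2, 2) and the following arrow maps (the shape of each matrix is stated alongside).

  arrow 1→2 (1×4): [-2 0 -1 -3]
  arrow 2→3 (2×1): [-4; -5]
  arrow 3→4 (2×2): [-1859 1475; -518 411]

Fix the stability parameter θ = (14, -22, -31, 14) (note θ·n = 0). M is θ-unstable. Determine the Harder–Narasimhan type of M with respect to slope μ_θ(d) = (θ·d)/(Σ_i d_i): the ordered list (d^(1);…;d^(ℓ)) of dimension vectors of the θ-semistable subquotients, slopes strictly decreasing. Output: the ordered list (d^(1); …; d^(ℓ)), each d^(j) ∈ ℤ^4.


Interval decomposition of M: I[1,1]^3, I[1,4], I[3,4].
HN type (ℓ=3): μ^(1)=14; μ^(2)=-13; μ^(3)=-31

((3, 0, 0, 2); (1, 1, 1, 0); (0, 0, 1, 0))


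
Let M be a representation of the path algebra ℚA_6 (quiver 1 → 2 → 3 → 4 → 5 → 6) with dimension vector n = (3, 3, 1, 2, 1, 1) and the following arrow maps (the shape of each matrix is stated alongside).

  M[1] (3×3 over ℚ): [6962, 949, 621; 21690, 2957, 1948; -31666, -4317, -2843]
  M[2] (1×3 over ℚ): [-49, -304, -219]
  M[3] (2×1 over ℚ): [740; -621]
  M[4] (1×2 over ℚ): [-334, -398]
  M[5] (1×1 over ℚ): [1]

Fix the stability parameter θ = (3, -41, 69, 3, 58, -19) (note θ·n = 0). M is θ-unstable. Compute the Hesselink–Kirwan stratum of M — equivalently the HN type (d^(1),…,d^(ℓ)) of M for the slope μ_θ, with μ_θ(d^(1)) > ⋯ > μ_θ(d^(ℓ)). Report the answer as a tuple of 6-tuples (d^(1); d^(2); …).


Via rank(M_{q-1}∘⋯∘M_p): M ≅ I[1,1], I[1,2], I[1,6], I[2,2], I[4,4].
μ_θ-semistable layers: μ^(1)=111/4; μ^(2)=3; μ^(3)=-19; μ^(4)=-41

((0, 0, 1, 1, 1, 1); (1, 0, 0, 1, 0, 0); (2, 2, 0, 0, 0, 0); (0, 1, 0, 0, 0, 0))


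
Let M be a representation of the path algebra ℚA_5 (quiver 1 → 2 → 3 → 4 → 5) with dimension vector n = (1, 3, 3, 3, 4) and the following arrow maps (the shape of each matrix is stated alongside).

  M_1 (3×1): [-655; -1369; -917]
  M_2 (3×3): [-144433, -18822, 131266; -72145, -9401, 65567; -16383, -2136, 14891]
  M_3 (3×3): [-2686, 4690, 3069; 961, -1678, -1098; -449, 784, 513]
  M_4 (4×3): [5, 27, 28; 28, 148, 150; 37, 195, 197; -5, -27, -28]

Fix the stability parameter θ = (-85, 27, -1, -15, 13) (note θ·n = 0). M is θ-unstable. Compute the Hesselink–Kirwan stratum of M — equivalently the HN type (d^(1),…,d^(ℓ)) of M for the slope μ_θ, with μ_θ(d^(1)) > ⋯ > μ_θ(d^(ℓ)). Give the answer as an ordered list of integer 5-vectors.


Via rank(M_{q-1}∘⋯∘M_p): M ≅ I[1,5], I[2,3], I[2,4], I[4,5], I[5,5]^2.
μ_θ-semistable layers: μ^(1)=13; μ^(2)=11/3; μ^(3)=-15; μ^(4)=-85

((0, 1, 1, 0, 4); (0, 2, 2, 2, 0); (0, 0, 0, 1, 0); (1, 0, 0, 0, 0))


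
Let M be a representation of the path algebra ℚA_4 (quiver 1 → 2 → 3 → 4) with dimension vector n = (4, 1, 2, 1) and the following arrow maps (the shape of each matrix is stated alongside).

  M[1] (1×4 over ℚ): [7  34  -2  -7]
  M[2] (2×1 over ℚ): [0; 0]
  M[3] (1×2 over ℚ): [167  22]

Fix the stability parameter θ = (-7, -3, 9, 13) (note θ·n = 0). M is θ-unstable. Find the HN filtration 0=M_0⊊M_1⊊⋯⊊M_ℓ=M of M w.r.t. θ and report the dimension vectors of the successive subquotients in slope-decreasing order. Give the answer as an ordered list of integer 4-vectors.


Interval decomposition of M: I[1,1]^3, I[1,2], I[3,3], I[3,4].
HN type (ℓ=4): μ^(1)=13; μ^(2)=9; μ^(3)=-3; μ^(4)=-7

((0, 0, 0, 1); (0, 0, 2, 0); (0, 1, 0, 0); (4, 0, 0, 0))


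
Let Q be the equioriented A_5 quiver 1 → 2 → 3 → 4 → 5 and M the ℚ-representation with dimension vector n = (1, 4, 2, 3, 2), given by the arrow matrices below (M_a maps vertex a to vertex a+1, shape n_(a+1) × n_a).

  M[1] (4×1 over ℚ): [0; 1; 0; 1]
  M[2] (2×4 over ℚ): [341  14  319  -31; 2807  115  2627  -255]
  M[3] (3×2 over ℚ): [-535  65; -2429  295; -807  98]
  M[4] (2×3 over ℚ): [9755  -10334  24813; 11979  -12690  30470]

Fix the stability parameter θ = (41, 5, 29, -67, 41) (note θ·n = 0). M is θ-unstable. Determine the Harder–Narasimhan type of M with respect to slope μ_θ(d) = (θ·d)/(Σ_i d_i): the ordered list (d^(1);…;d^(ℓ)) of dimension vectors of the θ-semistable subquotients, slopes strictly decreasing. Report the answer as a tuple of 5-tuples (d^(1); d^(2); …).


Interval decomposition of M: I[1,5], I[2,2]^2, I[2,5], I[4,4].
HN type (ℓ=5): μ^(1)=41; μ^(2)=5; μ^(3)=2; μ^(4)=-11; μ^(5)=-67

((0, 0, 0, 0, 2); (0, 2, 0, 0, 0); (1, 1, 1, 1, 0); (0, 1, 1, 1, 0); (0, 0, 0, 1, 0))
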